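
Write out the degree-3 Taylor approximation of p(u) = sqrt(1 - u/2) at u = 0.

-u^3/128 - u^2/32 - u/4 + 1

Apply the Taylor formula c_k = f^(k)(a)/k!.
p(0) = 1
p′(0) = -1/4
p′′(0) = -1/16
p′′′(0) = -3/64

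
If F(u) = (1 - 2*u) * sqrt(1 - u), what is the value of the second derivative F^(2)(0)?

Shift and add copies of the series according to the polynomial's terms.
From the series, [u^2] F = 7/8; multiply by 2! = 2 to get 7/4.

7/4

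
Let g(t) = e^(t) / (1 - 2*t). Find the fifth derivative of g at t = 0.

6331

Expand 1/(denominator) as a geometric series and multiply by the numerator's series.
The coefficient of t^5 in the expansion is 6331/120, so g^(5)(0) = 5! * (6331/120) = 6331.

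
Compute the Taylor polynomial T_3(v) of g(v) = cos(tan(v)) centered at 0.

Let u equal the inner series; expand the outer function in u and truncate.
[v^0] = 1;  [v^1] = 0;  [v^2] = -1/2;  [v^3] = 0.

1 - v^2/2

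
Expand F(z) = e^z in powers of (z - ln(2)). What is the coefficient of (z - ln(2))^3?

F(ln(2)) = 2
F′(ln(2)) = 2
F′′(ln(2)) = 2
F′′′(ln(2)) = 2
Dividing each by k! gives the coefficients c_0, ..., c_3.

1/3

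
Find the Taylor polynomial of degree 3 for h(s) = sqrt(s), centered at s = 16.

Differentiate repeatedly and evaluate at the center.

(s - 16)^3/16384 - (s - 16)^2/512 + (s - 16)/8 + 4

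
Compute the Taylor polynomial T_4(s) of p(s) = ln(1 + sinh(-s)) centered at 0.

-5*s^4/12 - s^3/2 - s^2/2 - s

Plug the Maclaurin series of the inner function into that of the outer and collect terms.
p(0) = 0
p′(0) = -1
p′′(0) = -1
p′′′(0) = -3
p^(4)(0) = -10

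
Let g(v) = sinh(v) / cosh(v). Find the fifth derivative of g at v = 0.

Invert the denominator's series and multiply.
From the series, [v^5] g = 2/15; multiply by 5! = 120 to get 16.

16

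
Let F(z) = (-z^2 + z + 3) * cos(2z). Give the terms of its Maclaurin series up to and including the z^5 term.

Multiply each power in the prefactor through the base expansion.
F(0) = 3
F′(0) = 1
F′′(0) = -14
F′′′(0) = -12
F^(4)(0) = 96
F^(5)(0) = 80
Dividing each by k! gives the coefficients c_0, ..., c_5.

2*z^5/3 + 4*z^4 - 2*z^3 - 7*z^2 + z + 3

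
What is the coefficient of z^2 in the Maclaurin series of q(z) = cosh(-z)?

1/2

q(0) = 1
q′(0) = 0
q′′(0) = 1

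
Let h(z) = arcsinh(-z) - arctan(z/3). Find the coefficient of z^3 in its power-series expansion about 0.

Combine the two series term by term.
[z^0] = 0;  [z^1] = -4/3;  [z^2] = 0;  [z^3] = 29/162.

29/162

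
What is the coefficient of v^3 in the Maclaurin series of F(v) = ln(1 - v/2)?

-1/24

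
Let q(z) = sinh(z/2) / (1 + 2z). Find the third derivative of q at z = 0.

Multiply the two series term by term and collect like powers.
From the series, [z^3] q = 97/48; multiply by 3! = 6 to get 97/8.

97/8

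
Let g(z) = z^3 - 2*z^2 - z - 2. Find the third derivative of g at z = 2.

6

Use the known series and substitute for the argument.
The coefficient of (z - 2)^3 in the expansion is 1, so g′′′(2) = 3! * (1) = 6.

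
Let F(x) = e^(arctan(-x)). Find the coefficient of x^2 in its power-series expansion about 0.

Plug the Maclaurin series of the inner function into that of the outer and collect terms.

1/2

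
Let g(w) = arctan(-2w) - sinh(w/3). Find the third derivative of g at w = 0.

431/27

Expand each term separately and add.
From the series, [w^3] g = 431/162; multiply by 3! = 6 to get 431/27.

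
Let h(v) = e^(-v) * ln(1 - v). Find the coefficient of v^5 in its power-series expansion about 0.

Expand each factor separately, then convolve coefficients.
[v^0] = 0;  [v^1] = -1;  [v^2] = 1/2;  [v^3] = -1/3;  [v^4] = 0;  [v^5] = -3/40.
So c_5 = h^(5)(0)/5! = -3/40.

-3/40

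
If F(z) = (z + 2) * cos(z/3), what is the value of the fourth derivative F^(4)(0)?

Shift and add copies of the series according to the polynomial's terms.
The coefficient of z^4 in the expansion is 1/972, so F^(4)(0) = 4! * (1/972) = 2/81.

2/81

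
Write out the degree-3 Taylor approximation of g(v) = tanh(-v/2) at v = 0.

v^3/24 - v/2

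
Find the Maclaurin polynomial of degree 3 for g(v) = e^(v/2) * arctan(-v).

5*v^3/24 - v^2/2 - v

Take the Cauchy product of the two expansions.
[v^0] = 0;  [v^1] = -1;  [v^2] = -1/2;  [v^3] = 5/24.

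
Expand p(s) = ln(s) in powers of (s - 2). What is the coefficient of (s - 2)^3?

p(2) = ln(2)
p′(2) = 1/2
p′′(2) = -1/4
p′′′(2) = 1/4
The Taylor polynomial is Σ p^(k)(2)/k! · (s - 2)^k.

1/24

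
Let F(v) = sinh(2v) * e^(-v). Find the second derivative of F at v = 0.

Multiply the two series term by term and collect like powers.
The coefficient of v^2 in the expansion is -2, so F′′(0) = 2! * (-2) = -4.

-4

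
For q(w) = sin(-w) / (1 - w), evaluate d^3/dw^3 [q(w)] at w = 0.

Multiply the numerator's expansion by the denominator's geometric series.
The coefficient of w^3 in the expansion is -5/6, so q′′′(0) = 3! * (-5/6) = -5.

-5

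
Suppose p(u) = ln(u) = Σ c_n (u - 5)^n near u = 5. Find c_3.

1/375

p(5) = ln(5)
p′(5) = 1/5
p′′(5) = -1/25
p′′′(5) = 2/125
Dividing each by k! gives the coefficients c_0, ..., c_3.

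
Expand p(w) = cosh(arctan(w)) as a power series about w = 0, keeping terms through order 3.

w^2/2 + 1

Plug the Maclaurin series of the inner function into that of the outer and collect terms.
[w^0] = 1;  [w^1] = 0;  [w^2] = 1/2;  [w^3] = 0.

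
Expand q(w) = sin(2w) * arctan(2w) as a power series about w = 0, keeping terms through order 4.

-8*w^4 + 4*w^2

Multiply the two series term by term and collect like powers.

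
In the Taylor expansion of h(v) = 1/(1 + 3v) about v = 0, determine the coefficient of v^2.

9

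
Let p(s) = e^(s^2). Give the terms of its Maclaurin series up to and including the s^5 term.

Use the known series and substitute for the argument.

s^4/2 + s^2 + 1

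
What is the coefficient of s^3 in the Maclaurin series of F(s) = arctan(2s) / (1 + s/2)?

Write out both Maclaurin series and multiply, keeping only the needed powers.
F(0) = 0
F′(0) = 2
F′′(0) = -2
F′′′(0) = -13

-13/6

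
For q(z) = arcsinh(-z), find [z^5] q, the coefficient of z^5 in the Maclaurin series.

q(0) = 0
q′(0) = -1
q′′(0) = 0
q′′′(0) = 1
q^(4)(0) = 0
q^(5)(0) = -9
So c_5 = q^(5)(0)/5! = -3/40.

-3/40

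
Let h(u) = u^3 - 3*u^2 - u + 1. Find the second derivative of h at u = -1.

-12

The coefficient of (u + 1)^2 in the expansion is -6, so h′′(-1) = 2! * (-6) = -12.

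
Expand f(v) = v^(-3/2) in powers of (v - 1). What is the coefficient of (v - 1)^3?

-35/16

Apply the Taylor formula c_k = f^(k)(a)/k!.
f(1) = 1
f′(1) = -3/2
f′′(1) = 15/4
f′′′(1) = -105/8
So c_3 = f′′′(1)/3! = -35/16.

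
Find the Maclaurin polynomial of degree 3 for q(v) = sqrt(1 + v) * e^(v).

17*v^3/48 + 7*v^2/8 + 3*v/2 + 1

Write out both Maclaurin series and multiply, keeping only the needed powers.
[v^0] = 1;  [v^1] = 3/2;  [v^2] = 7/8;  [v^3] = 17/48.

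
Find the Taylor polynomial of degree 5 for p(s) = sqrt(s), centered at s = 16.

7*(s - 16)^5/67108864 - 5*(s - 16)^4/2097152 + (s - 16)^3/16384 - (s - 16)^2/512 + (s - 16)/8 + 4

[(s - 16)^0] = 4;  [(s - 16)^1] = 1/8;  [(s - 16)^2] = -1/512;  [(s - 16)^3] = 1/16384;  [(s - 16)^4] = -5/2097152;  [(s - 16)^5] = 7/67108864.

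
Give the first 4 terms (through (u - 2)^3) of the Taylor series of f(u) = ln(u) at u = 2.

(u - 2)^3/24 - (u - 2)^2/8 + (u - 2)/2 + ln(2)

f(2) = ln(2)
f′(2) = 1/2
f′′(2) = -1/4
f′′′(2) = 1/4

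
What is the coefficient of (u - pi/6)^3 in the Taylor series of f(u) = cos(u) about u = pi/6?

1/12

f(pi/6) = sqrt(3)/2
f′(pi/6) = -1/2
f′′(pi/6) = -sqrt(3)/2
f′′′(pi/6) = 1/2
So c_3 = f′′′(pi/6)/3! = 1/12.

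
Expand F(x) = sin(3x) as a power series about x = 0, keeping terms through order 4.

[x^0] = 0;  [x^1] = 3;  [x^2] = 0;  [x^3] = -9/2;  [x^4] = 0.

-9*x^3/2 + 3*x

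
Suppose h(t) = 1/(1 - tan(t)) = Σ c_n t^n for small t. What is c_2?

Substitute the inner expansion into the outer series and collect powers.
So c_2 = h′′(0)/2! = 1.

1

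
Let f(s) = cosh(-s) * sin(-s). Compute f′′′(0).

Write out both Maclaurin series and multiply, keeping only the needed powers.
The coefficient of s^3 in the expansion is -1/3, so f′′′(0) = 3! * (-1/3) = -2.

-2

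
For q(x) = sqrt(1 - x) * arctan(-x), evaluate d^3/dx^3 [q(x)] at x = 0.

11/4

Expand each factor separately, then convolve coefficients.
From the series, [x^3] q = 11/24; multiply by 3! = 6 to get 11/4.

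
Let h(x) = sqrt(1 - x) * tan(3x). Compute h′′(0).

-3

Take the Cauchy product of the two expansions.
From the series, [x^2] h = -3/2; multiply by 2! = 2 to get -3.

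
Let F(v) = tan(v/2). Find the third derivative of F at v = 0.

Compute the successive derivatives at the expansion point and divide by k!.
The coefficient of v^3 in the expansion is 1/24, so F′′′(0) = 3! * (1/24) = 1/4.

1/4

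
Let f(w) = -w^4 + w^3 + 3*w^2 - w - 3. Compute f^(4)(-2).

-24

From the series, [(w + 2)^4] f = -1; multiply by 4! = 24 to get -24.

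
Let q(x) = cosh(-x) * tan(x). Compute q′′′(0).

5

Take the Cauchy product of the two expansions.
From the series, [x^3] q = 5/6; multiply by 3! = 6 to get 5.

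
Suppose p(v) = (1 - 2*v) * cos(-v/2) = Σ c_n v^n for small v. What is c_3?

1/4

Distribute the polynomial across the series and collect like powers.
p(0) = 1
p′(0) = -2
p′′(0) = -1/4
p′′′(0) = 3/2
So c_3 = p′′′(0)/3! = 1/4.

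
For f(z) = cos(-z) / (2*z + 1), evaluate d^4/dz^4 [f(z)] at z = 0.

337

Expand 1/(denominator) as a geometric series and multiply by the numerator's series.
From the series, [z^4] f = 337/24; multiply by 4! = 24 to get 337.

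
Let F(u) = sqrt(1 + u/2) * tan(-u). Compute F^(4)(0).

Write out both Maclaurin series and multiply, keeping only the needed powers.
From the series, [u^4] F = -35/384; multiply by 4! = 24 to get -35/16.

-35/16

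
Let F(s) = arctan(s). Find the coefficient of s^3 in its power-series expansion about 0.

-1/3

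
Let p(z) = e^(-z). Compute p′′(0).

The coefficient of z^2 in the expansion is 1/2, so p′′(0) = 2! * (1/2) = 1.

1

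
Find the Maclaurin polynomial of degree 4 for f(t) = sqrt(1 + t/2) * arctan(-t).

29*t^4/384 + 35*t^3/96 - t^2/4 - t

Take the Cauchy product of the two expansions.
f(0) = 0
f′(0) = -1
f′′(0) = -1/2
f′′′(0) = 35/16
f^(4)(0) = 29/16
Then c_k = f^(k)(0)/k! gives each Taylor coefficient.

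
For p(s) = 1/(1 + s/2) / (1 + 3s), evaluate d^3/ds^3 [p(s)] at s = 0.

Write out both Maclaurin series and multiply, keeping only the needed powers.
The coefficient of s^3 in the expansion is -259/8, so p′′′(0) = 3! * (-259/8) = -777/4.

-777/4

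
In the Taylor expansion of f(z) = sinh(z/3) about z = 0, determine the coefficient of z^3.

f(0) = 0
f′(0) = 1/3
f′′(0) = 0
f′′′(0) = 1/27
Dividing each by k! gives the coefficients c_0, ..., c_3.

1/162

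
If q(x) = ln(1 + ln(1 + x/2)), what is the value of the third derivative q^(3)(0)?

7/8

Plug the Maclaurin series of the inner function into that of the outer and collect terms.
From the series, [x^3] q = 7/48; multiply by 3! = 6 to get 7/8.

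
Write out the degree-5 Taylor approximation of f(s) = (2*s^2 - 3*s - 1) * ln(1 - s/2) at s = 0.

Shift and add copies of the series according to the polynomial's terms.
f(0) = 0
f′(0) = 1/2
f′′(0) = 13/4
f′′′(0) = -7/2
f^(4)(0) = -21/8
f^(5)(0) = -29/8
The Taylor polynomial is Σ f^(k)(0)/k! · s^k.

-29*s^5/960 - 7*s^4/64 - 7*s^3/12 + 13*s^2/8 + s/2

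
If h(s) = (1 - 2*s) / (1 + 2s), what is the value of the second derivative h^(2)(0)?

16

Shift and add copies of the series according to the polynomial's terms.
The coefficient of s^2 in the expansion is 8, so h′′(0) = 2! * (8) = 16.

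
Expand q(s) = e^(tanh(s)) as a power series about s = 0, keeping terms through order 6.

97*s^6/720 - s^5/40 - 7*s^4/24 - s^3/6 + s^2/2 + s + 1

Compose series: expand the inner function first, then feed it into the outer expansion.
q(0) = 1
q′(0) = 1
q′′(0) = 1
q′′′(0) = -1
q^(4)(0) = -7
q^(5)(0) = -3
q^(6)(0) = 97
The Taylor polynomial is Σ q^(k)(0)/k! · s^k.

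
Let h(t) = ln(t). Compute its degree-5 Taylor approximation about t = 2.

Compute the successive derivatives at the expansion point and divide by k!.
[(t - 2)^0] = ln(2);  [(t - 2)^1] = 1/2;  [(t - 2)^2] = -1/8;  [(t - 2)^3] = 1/24;  [(t - 2)^4] = -1/64;  [(t - 2)^5] = 1/160.

(t - 2)^5/160 - (t - 2)^4/64 + (t - 2)^3/24 - (t - 2)^2/8 + (t - 2)/2 + ln(2)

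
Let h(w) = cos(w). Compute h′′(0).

Apply the Taylor formula c_k = f^(k)(a)/k!.
The coefficient of w^2 in the expansion is -1/2, so h′′(0) = 2! * (-1/2) = -1.

-1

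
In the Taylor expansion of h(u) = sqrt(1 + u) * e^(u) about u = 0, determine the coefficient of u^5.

Write out both Maclaurin series and multiply, keeping only the needed powers.
So c_5 = h^(5)(0)/5! = 107/3840.

107/3840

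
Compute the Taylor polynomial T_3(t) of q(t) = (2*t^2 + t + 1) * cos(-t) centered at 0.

Distribute the polynomial across the series and collect like powers.
q(0) = 1
q′(0) = 1
q′′(0) = 3
q′′′(0) = -3
Then c_k = q^(k)(0)/k! gives each Taylor coefficient.

-t^3/2 + 3*t^2/2 + t + 1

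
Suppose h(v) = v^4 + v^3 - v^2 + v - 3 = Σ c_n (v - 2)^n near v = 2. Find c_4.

h(2) = 19
h′(2) = 41
h′′(2) = 58
h′′′(2) = 54
h^(4)(2) = 24
So c_4 = h^(4)(2)/4! = 1.

1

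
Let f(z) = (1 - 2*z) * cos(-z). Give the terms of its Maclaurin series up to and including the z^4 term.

Shift and add copies of the series according to the polynomial's terms.
f(0) = 1
f′(0) = -2
f′′(0) = -1
f′′′(0) = 6
f^(4)(0) = 1

z^4/24 + z^3 - z^2/2 - 2*z + 1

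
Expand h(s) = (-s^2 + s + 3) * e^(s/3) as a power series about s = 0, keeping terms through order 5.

Multiply each power in the prefactor through the base expansion.
h(0) = 3
h′(0) = 2
h′′(0) = -1
h′′′(0) = -14/9
h^(4)(0) = -31/27
h^(5)(0) = -2/3

-s^5/180 - 31*s^4/648 - 7*s^3/27 - s^2/2 + 2*s + 3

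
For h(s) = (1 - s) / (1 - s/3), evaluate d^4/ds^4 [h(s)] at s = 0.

Multiply each power in the prefactor through the base expansion.
From the series, [s^4] h = -2/81; multiply by 4! = 24 to get -16/27.

-16/27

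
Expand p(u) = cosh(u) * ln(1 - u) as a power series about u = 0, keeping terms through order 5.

-49*u^5/120 - u^4/2 - 5*u^3/6 - u^2/2 - u

Multiply the two series term by term and collect like powers.
p(0) = 0
p′(0) = -1
p′′(0) = -1
p′′′(0) = -5
p^(4)(0) = -12
p^(5)(0) = -49
Dividing each by k! gives the coefficients c_0, ..., c_5.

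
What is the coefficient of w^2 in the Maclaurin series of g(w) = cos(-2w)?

g(0) = 1
g′(0) = 0
g′′(0) = -4
So c_2 = g′′(0)/2! = -2.

-2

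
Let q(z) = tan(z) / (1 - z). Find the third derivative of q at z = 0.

8

Expand each factor separately, then convolve coefficients.
The coefficient of z^3 in the expansion is 4/3, so q′′′(0) = 3! * (4/3) = 8.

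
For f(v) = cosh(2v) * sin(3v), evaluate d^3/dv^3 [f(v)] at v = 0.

9

Write out both Maclaurin series and multiply, keeping only the needed powers.
From the series, [v^3] f = 3/2; multiply by 3! = 6 to get 9.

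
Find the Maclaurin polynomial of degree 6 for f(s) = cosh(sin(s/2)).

Compose series: expand the inner function first, then feed it into the outer expansion.
f(0) = 1
f′(0) = 0
f′′(0) = 1/4
f′′′(0) = 0
f^(4)(0) = -3/16
f^(5)(0) = 0
f^(6)(0) = -3/64

-s^6/15360 - s^4/128 + s^2/8 + 1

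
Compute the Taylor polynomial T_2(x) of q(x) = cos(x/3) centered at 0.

1 - x^2/18

q(0) = 1
q′(0) = 0
q′′(0) = -1/9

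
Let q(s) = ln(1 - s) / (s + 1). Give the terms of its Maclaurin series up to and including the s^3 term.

Use 1/(1 - r) = Σ r^k on the denominator, then take the Cauchy product.
q(0) = 0
q′(0) = -1
q′′(0) = 1
q′′′(0) = -5
The Taylor polynomial is Σ q^(k)(0)/k! · s^k.

-5*s^3/6 + s^2/2 - s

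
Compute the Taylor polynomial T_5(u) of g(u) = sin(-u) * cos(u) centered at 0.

-2*u^5/15 + 2*u^3/3 - u

Multiply the two series term by term and collect like powers.
[u^0] = 0;  [u^1] = -1;  [u^2] = 0;  [u^3] = 2/3;  [u^4] = 0;  [u^5] = -2/15.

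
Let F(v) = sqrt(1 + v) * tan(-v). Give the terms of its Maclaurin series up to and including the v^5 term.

-101*v^5/1920 - 11*v^4/48 - 5*v^3/24 - v^2/2 - v

Expand each factor separately, then convolve coefficients.
F(0) = 0
F′(0) = -1
F′′(0) = -1
F′′′(0) = -5/4
F^(4)(0) = -11/2
F^(5)(0) = -101/16
Dividing each by k! gives the coefficients c_0, ..., c_5.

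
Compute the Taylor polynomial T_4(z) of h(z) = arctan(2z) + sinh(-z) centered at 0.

Combine the two series term by term.
h(0) = 0
h′(0) = 1
h′′(0) = 0
h′′′(0) = -17
h^(4)(0) = 0

-17*z^3/6 + z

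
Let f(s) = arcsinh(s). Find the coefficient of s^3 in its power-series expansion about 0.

-1/6

[s^0] = 0;  [s^1] = 1;  [s^2] = 0;  [s^3] = -1/6.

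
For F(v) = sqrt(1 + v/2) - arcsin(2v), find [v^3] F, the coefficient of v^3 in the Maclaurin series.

-509/384

Combine the two series term by term.
F(0) = 1
F′(0) = -7/4
F′′(0) = -1/16
F′′′(0) = -509/64
Dividing each by k! gives the coefficients c_0, ..., c_3.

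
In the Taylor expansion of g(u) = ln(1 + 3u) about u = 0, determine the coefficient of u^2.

-9/2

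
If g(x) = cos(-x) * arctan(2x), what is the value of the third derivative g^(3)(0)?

Write out both Maclaurin series and multiply, keeping only the needed powers.
The coefficient of x^3 in the expansion is -11/3, so g′′′(0) = 3! * (-11/3) = -22.

-22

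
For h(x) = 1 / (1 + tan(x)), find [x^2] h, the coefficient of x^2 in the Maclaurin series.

1

Use the geometric series for the reciprocal, then substitute.
[x^0] = 1;  [x^1] = -1;  [x^2] = 1.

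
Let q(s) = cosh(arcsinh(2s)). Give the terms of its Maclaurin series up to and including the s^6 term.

4*s^6 - 2*s^4 + 2*s^2 + 1

Compose series: expand the inner function first, then feed it into the outer expansion.
[s^0] = 1;  [s^1] = 0;  [s^2] = 2;  [s^3] = 0;  [s^4] = -2;  [s^5] = 0;  [s^6] = 4.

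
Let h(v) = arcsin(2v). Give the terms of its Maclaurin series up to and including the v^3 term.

4*v^3/3 + 2*v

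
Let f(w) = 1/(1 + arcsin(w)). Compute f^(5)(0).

-189

Plug the Maclaurin series of the inner function into that of the outer and collect terms.
The coefficient of w^5 in the expansion is -63/40, so f^(5)(0) = 5! * (-63/40) = -189.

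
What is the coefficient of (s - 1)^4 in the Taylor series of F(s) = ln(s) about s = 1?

F(1) = 0
F′(1) = 1
F′′(1) = -1
F′′′(1) = 2
F^(4)(1) = -6

-1/4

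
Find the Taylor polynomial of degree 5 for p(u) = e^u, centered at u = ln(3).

p(ln(3)) = 3
p′(ln(3)) = 3
p′′(ln(3)) = 3
p′′′(ln(3)) = 3
p^(4)(ln(3)) = 3
p^(5)(ln(3)) = 3

(u - ln(3))^5/40 + (u - ln(3))^4/8 + (u - ln(3))^3/2 + 3*(u - ln(3))^2/2 + 3*(u - ln(3)) + 3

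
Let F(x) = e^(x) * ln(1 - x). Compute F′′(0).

-3

Write out both Maclaurin series and multiply, keeping only the needed powers.
From the series, [x^2] F = -3/2; multiply by 2! = 2 to get -3.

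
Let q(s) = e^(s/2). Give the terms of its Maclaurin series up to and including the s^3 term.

q(0) = 1
q′(0) = 1/2
q′′(0) = 1/4
q′′′(0) = 1/8
Then c_k = q^(k)(0)/k! gives each Taylor coefficient.

s^3/48 + s^2/8 + s/2 + 1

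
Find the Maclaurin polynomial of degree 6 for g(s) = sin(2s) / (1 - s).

14*s^6/15 + 14*s^5/15 + 2*s^4/3 + 2*s^3/3 + 2*s^2 + 2*s

Take the Cauchy product of the two expansions.
g(0) = 0
g′(0) = 2
g′′(0) = 4
g′′′(0) = 4
g^(4)(0) = 16
g^(5)(0) = 112
g^(6)(0) = 672
Then c_k = g^(k)(0)/k! gives each Taylor coefficient.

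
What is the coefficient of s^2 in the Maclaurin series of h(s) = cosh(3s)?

9/2

[s^0] = 1;  [s^1] = 0;  [s^2] = 9/2.
So c_2 = h′′(0)/2! = 9/2.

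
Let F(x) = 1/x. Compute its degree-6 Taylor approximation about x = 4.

(x - 4)^6/16384 - (x - 4)^5/4096 + (x - 4)^4/1024 - (x - 4)^3/256 + (x - 4)^2/64 - (x - 4)/16 + 1/4

F(4) = 1/4
F′(4) = -1/16
F′′(4) = 1/32
F′′′(4) = -3/128
F^(4)(4) = 3/128
F^(5)(4) = -15/512
F^(6)(4) = 45/1024
Then c_k = F^(k)(4)/k! gives each Taylor coefficient.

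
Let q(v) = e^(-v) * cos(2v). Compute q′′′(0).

Take the Cauchy product of the two expansions.
The coefficient of v^3 in the expansion is 11/6, so q′′′(0) = 3! * (11/6) = 11.

11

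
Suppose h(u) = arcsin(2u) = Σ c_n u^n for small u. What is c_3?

Compute the successive derivatives at the expansion point and divide by k!.
h(0) = 0
h′(0) = 2
h′′(0) = 0
h′′′(0) = 8
So c_3 = h′′′(0)/3! = 4/3.

4/3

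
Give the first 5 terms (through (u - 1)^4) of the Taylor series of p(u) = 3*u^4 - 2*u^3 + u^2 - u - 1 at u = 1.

3*(u - 1)^4 + 10*(u - 1)^3 + 13*(u - 1)^2 + 7*(u - 1)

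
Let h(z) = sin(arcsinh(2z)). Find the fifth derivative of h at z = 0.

Let u equal the inner series; expand the outer function in u and truncate.
From the series, [z^5] h = 16/3; multiply by 5! = 120 to get 640.

640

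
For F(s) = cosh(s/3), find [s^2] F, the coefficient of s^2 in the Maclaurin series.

1/18

Use the known series and substitute for the argument.
[s^0] = 1;  [s^1] = 0;  [s^2] = 1/18.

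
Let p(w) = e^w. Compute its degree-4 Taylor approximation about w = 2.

(w - 2)^4*e^(2)/24 + (w - 2)^3*e^(2)/6 + (w - 2)^2*e^(2)/2 + (w - 2)*e^(2) + e^(2)

[(w - 2)^0] = e^(2);  [(w - 2)^1] = e^(2);  [(w - 2)^2] = e^(2)/2;  [(w - 2)^3] = e^(2)/6;  [(w - 2)^4] = e^(2)/24.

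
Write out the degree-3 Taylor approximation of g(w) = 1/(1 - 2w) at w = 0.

Use the known series and substitute for the argument.
[w^0] = 1;  [w^1] = 2;  [w^2] = 4;  [w^3] = 8.

8*w^3 + 4*w^2 + 2*w + 1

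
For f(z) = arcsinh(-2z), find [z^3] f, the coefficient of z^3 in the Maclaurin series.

f(0) = 0
f′(0) = -2
f′′(0) = 0
f′′′(0) = 8

4/3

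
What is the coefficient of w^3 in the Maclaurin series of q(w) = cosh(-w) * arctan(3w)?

-15/2

Take the Cauchy product of the two expansions.
q(0) = 0
q′(0) = 3
q′′(0) = 0
q′′′(0) = -45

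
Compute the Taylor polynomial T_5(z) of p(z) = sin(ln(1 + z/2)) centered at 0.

Let u equal the inner series; expand the outer function in u and truncate.

-z^5/384 + z^3/48 - z^2/8 + z/2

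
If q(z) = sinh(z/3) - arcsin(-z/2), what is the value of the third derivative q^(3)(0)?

Combine the two series term by term.
From the series, [z^3] q = 35/1296; multiply by 3! = 6 to get 35/216.

35/216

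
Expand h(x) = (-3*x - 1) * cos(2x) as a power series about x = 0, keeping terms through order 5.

Multiply each power in the prefactor through the base expansion.
h(0) = -1
h′(0) = -3
h′′(0) = 4
h′′′(0) = 36
h^(4)(0) = -16
h^(5)(0) = -240

-2*x^5 - 2*x^4/3 + 6*x^3 + 2*x^2 - 3*x - 1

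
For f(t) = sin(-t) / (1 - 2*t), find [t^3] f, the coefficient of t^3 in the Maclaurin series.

-23/6

Use 1/(1 - r) = Σ r^k on the denominator, then take the Cauchy product.
f(0) = 0
f′(0) = -1
f′′(0) = -4
f′′′(0) = -23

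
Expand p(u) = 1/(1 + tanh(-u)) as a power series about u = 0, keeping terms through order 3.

Compose series: expand the inner function first, then feed it into the outer expansion.

2*u^3/3 + u^2 + u + 1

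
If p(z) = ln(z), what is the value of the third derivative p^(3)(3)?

2/27

The coefficient of (z - 3)^3 in the expansion is 1/81, so p′′′(3) = 3! * (1/81) = 2/27.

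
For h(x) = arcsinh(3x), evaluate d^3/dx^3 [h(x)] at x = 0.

From the series, [x^3] h = -9/2; multiply by 3! = 6 to get -27.

-27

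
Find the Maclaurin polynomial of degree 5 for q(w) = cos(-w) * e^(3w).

-w^5/10 + 7*w^4/6 + 3*w^3 + 4*w^2 + 3*w + 1

Expand each factor separately, then convolve coefficients.
q(0) = 1
q′(0) = 3
q′′(0) = 8
q′′′(0) = 18
q^(4)(0) = 28
q^(5)(0) = -12
The Taylor polynomial is Σ q^(k)(0)/k! · w^k.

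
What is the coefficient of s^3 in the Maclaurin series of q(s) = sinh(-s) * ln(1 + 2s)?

Write out both Maclaurin series and multiply, keeping only the needed powers.
[s^0] = 0;  [s^1] = 0;  [s^2] = -2;  [s^3] = 2.
So c_3 = q′′′(0)/3! = 2.

2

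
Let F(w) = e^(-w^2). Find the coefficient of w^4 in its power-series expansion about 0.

1/2

[w^0] = 1;  [w^1] = 0;  [w^2] = -1;  [w^3] = 0;  [w^4] = 1/2.
So c_4 = F^(4)(0)/4! = 1/2.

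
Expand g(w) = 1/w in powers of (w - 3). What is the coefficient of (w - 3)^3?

-1/81

g(3) = 1/3
g′(3) = -1/9
g′′(3) = 2/27
g′′′(3) = -2/27
Dividing each by k! gives the coefficients c_0, ..., c_3.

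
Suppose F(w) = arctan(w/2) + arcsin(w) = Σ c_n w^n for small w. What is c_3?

Expand each term separately and add.
F(0) = 0
F′(0) = 3/2
F′′(0) = 0
F′′′(0) = 3/4
So c_3 = F′′′(0)/3! = 1/8.

1/8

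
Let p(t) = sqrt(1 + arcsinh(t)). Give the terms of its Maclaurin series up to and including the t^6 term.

-769*t^6/46080 + 43*t^5/1280 + t^4/384 - t^3/48 - t^2/8 + t/2 + 1

Compose series: expand the inner function first, then feed it into the outer expansion.
[t^0] = 1;  [t^1] = 1/2;  [t^2] = -1/8;  [t^3] = -1/48;  [t^4] = 1/384;  [t^5] = 43/1280;  [t^6] = -769/46080.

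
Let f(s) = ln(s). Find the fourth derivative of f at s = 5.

-6/625

From the series, [(s - 5)^4] f = -1/2500; multiply by 4! = 24 to get -6/625.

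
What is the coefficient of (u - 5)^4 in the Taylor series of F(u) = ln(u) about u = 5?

Compute the successive derivatives at the expansion point and divide by k!.
F(5) = ln(5)
F′(5) = 1/5
F′′(5) = -1/25
F′′′(5) = 2/125
F^(4)(5) = -6/625
So c_4 = F^(4)(5)/4! = -1/2500.

-1/2500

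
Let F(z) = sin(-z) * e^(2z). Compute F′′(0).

Write out both Maclaurin series and multiply, keeping only the needed powers.
From the series, [z^2] F = -2; multiply by 2! = 2 to get -4.

-4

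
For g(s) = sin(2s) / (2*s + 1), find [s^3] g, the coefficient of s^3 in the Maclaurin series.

Multiply the numerator's expansion by the denominator's geometric series.
g(0) = 0
g′(0) = 2
g′′(0) = -8
g′′′(0) = 40
So c_3 = g′′′(0)/3! = 20/3.

20/3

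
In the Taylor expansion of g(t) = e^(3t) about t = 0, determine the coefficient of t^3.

Use the known series and substitute for the argument.
So c_3 = g′′′(0)/3! = 9/2.

9/2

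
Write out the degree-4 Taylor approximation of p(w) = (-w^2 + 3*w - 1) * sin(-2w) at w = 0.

4*w^4 + 2*w^3/3 - 6*w^2 + 2*w

Shift and add copies of the series according to the polynomial's terms.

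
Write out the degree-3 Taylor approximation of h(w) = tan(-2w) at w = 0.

-8*w^3/3 - 2*w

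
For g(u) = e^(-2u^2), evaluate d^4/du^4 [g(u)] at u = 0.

48

From the series, [u^4] g = 2; multiply by 4! = 24 to get 48.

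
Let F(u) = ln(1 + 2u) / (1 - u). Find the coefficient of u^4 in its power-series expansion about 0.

-4/3

Expand each factor separately, then convolve coefficients.
[u^0] = 0;  [u^1] = 2;  [u^2] = 0;  [u^3] = 8/3;  [u^4] = -4/3.
So c_4 = F^(4)(0)/4! = -4/3.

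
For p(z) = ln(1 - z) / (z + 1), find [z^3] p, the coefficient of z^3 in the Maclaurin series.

-5/6

Use 1/(1 - r) = Σ r^k on the denominator, then take the Cauchy product.
p(0) = 0
p′(0) = -1
p′′(0) = 1
p′′′(0) = -5
So c_3 = p′′′(0)/3! = -5/6.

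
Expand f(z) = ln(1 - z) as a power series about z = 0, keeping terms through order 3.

-z^3/3 - z^2/2 - z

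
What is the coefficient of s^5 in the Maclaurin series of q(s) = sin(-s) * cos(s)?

-2/15

Multiply the two series term by term and collect like powers.
[s^0] = 0;  [s^1] = -1;  [s^2] = 0;  [s^3] = 2/3;  [s^4] = 0;  [s^5] = -2/15.
So c_5 = q^(5)(0)/5! = -2/15.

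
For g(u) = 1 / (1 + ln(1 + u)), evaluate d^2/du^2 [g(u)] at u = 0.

3

Write 1/(1+u) = 1 - u + u^2 - u^3 + ... and substitute the series for u.
The coefficient of u^2 in the expansion is 3/2, so g′′(0) = 2! * (3/2) = 3.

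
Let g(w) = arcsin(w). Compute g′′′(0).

1

Apply the Taylor formula c_k = f^(k)(a)/k!.
The coefficient of w^3 in the expansion is 1/6, so g′′′(0) = 3! * (1/6) = 1.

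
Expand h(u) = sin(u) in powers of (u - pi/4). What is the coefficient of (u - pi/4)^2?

-sqrt(2)/4

h(pi/4) = sqrt(2)/2
h′(pi/4) = sqrt(2)/2
h′′(pi/4) = -sqrt(2)/2
Then c_k = h^(k)(pi/4)/k! gives each Taylor coefficient.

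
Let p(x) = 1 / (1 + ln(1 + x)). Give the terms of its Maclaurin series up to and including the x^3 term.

-7*x^3/3 + 3*x^2/2 - x + 1

Expand as Σ (-1)^k u^k with u equal to the inner function's series.
p(0) = 1
p′(0) = -1
p′′(0) = 3
p′′′(0) = -14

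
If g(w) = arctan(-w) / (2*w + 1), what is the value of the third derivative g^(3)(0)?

-22

Use 1/(1 - r) = Σ r^k on the denominator, then take the Cauchy product.
From the series, [w^3] g = -11/3; multiply by 3! = 6 to get -22.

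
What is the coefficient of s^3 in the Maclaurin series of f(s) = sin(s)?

f(0) = 0
f′(0) = 1
f′′(0) = 0
f′′′(0) = -1
The Taylor polynomial is Σ f^(k)(0)/k! · s^k.

-1/6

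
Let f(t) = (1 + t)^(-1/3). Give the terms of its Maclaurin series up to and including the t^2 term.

2*t^2/9 - t/3 + 1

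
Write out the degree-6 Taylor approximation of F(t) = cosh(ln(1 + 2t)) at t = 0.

32*t^6 - 16*t^5 + 8*t^4 - 4*t^3 + 2*t^2 + 1

Plug the Maclaurin series of the inner function into that of the outer and collect terms.
[t^0] = 1;  [t^1] = 0;  [t^2] = 2;  [t^3] = -4;  [t^4] = 8;  [t^5] = -16;  [t^6] = 32.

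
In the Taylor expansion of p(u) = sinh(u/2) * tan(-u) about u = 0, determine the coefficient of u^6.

-851/11520

Expand each factor separately, then convolve coefficients.
p(0) = 0
p′(0) = 0
p′′(0) = -1
p′′′(0) = 0
p^(4)(0) = -9/2
p^(5)(0) = 0
p^(6)(0) = -851/16
So c_6 = p^(6)(0)/6! = -851/11520.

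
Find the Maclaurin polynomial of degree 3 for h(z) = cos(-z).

h(0) = 1
h′(0) = 0
h′′(0) = -1
h′′′(0) = 0

1 - z^2/2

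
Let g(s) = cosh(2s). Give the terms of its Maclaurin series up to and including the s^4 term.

g(0) = 1
g′(0) = 0
g′′(0) = 4
g′′′(0) = 0
g^(4)(0) = 16

2*s^4/3 + 2*s^2 + 1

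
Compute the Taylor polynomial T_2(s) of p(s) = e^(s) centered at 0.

[s^0] = 1;  [s^1] = 1;  [s^2] = 1/2.

s^2/2 + s + 1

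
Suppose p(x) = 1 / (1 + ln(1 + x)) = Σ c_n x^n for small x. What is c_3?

-7/3

Use the geometric series for the reciprocal, then substitute.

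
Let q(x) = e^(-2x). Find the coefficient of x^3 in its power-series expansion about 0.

-4/3

Compute the successive derivatives at the expansion point and divide by k!.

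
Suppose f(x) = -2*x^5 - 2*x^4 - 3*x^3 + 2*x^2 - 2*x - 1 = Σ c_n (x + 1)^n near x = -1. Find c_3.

Compute the successive derivatives at the expansion point and divide by k!.
[(x + 1)^0] = 6;  [(x + 1)^1] = -17;  [(x + 1)^2] = 19;  [(x + 1)^3] = -15.
So c_3 = f′′′(-1)/3! = -15.

-15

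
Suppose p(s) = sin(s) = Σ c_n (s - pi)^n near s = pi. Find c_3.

1/6

Differentiate repeatedly and evaluate at the center.
p(pi) = 0
p′(pi) = -1
p′′(pi) = 0
p′′′(pi) = 1
So c_3 = p′′′(pi)/3! = 1/6.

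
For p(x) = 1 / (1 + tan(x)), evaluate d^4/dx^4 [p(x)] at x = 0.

40

Expand as Σ (-1)^k u^k with u equal to the inner function's series.
The coefficient of x^4 in the expansion is 5/3, so p^(4)(0) = 4! * (5/3) = 40.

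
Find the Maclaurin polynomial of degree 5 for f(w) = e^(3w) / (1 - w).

92*w^5/5 + 131*w^4/8 + 13*w^3 + 17*w^2/2 + 4*w + 1

Take the Cauchy product of the two expansions.
f(0) = 1
f′(0) = 4
f′′(0) = 17
f′′′(0) = 78
f^(4)(0) = 393
f^(5)(0) = 2208
The Taylor polynomial is Σ f^(k)(0)/k! · w^k.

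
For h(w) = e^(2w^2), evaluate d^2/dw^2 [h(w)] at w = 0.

4

From the series, [w^2] h = 2; multiply by 2! = 2 to get 4.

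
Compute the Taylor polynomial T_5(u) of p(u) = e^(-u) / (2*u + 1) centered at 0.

-6331*u^5/120 + 211*u^4/8 - 79*u^3/6 + 13*u^2/2 - 3*u + 1

Use 1/(1 - r) = Σ r^k on the denominator, then take the Cauchy product.
p(0) = 1
p′(0) = -3
p′′(0) = 13
p′′′(0) = -79
p^(4)(0) = 633
p^(5)(0) = -6331
The Taylor polynomial is Σ p^(k)(0)/k! · u^k.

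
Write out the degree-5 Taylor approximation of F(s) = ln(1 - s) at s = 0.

Apply the Taylor formula c_k = f^(k)(a)/k!.
F(0) = 0
F′(0) = -1
F′′(0) = -1
F′′′(0) = -2
F^(4)(0) = -6
F^(5)(0) = -24

-s^5/5 - s^4/4 - s^3/3 - s^2/2 - s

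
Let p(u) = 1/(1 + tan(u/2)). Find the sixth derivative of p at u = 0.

61/2

Plug the Maclaurin series of the inner function into that of the outer and collect terms.
The coefficient of u^6 in the expansion is 61/1440, so p^(6)(0) = 6! * (61/1440) = 61/2.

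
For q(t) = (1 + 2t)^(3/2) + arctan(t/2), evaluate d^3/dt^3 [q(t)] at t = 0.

Add the two expansions coefficient-wise.
The coefficient of t^3 in the expansion is -13/24, so q′′′(0) = 3! * (-13/24) = -13/4.

-13/4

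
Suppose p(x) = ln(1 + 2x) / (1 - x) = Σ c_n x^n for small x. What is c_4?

-4/3

Multiply the numerator's expansion by the denominator's geometric series.
So c_4 = p^(4)(0)/4! = -4/3.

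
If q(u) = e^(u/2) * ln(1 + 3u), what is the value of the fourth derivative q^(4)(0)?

-390

Expand each factor separately, then convolve coefficients.
The coefficient of u^4 in the expansion is -65/4, so q^(4)(0) = 4! * (-65/4) = -390.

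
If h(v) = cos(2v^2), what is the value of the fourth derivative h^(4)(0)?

-48

The coefficient of v^4 in the expansion is -2, so h^(4)(0) = 4! * (-2) = -48.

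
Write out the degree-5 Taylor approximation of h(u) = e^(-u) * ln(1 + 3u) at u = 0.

Multiply the two series term by term and collect like powers.
h(0) = 0
h′(0) = 3
h′′(0) = -15
h′′′(0) = 90
h^(4)(0) = -768
h^(5)(0) = 8907
Dividing each by k! gives the coefficients c_0, ..., c_5.

2969*u^5/40 - 32*u^4 + 15*u^3 - 15*u^2/2 + 3*u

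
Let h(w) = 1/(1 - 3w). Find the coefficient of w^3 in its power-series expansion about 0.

27

[w^0] = 1;  [w^1] = 3;  [w^2] = 9;  [w^3] = 27.
So c_3 = h′′′(0)/3! = 27.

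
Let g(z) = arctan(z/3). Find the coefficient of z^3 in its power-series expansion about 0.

[z^0] = 0;  [z^1] = 1/3;  [z^2] = 0;  [z^3] = -1/81.

-1/81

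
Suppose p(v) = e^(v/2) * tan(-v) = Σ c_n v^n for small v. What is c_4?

-3/16

Write out both Maclaurin series and multiply, keeping only the needed powers.
p(0) = 0
p′(0) = -1
p′′(0) = -1
p′′′(0) = -11/4
p^(4)(0) = -9/2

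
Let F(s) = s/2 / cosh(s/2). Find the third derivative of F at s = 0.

Invert the denominator's series and multiply.
The coefficient of s^3 in the expansion is -1/16, so F′′′(0) = 3! * (-1/16) = -3/8.

-3/8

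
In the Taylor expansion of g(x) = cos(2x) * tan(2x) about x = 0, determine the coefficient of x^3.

-4/3

Expand each factor separately, then convolve coefficients.
g(0) = 0
g′(0) = 2
g′′(0) = 0
g′′′(0) = -8
So c_3 = g′′′(0)/3! = -4/3.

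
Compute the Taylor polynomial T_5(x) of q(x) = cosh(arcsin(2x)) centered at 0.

Plug the Maclaurin series of the inner function into that of the outer and collect terms.

10*x^4/3 + 2*x^2 + 1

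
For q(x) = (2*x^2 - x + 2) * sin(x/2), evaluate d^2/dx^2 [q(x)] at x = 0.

Multiply each power in the prefactor through the base expansion.
The coefficient of x^2 in the expansion is -1/2, so q′′(0) = 2! * (-1/2) = -1.

-1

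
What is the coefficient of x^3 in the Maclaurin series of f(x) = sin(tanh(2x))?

-4

Plug the Maclaurin series of the inner function into that of the outer and collect terms.
[x^0] = 0;  [x^1] = 2;  [x^2] = 0;  [x^3] = -4.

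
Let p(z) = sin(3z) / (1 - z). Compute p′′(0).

6

Take the Cauchy product of the two expansions.
The coefficient of z^2 in the expansion is 3, so p′′(0) = 2! * (3) = 6.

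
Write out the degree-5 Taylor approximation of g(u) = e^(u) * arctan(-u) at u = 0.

-3*u^5/40 + u^4/6 - u^3/6 - u^2 - u

Expand each factor separately, then convolve coefficients.
g(0) = 0
g′(0) = -1
g′′(0) = -2
g′′′(0) = -1
g^(4)(0) = 4
g^(5)(0) = -9
Dividing each by k! gives the coefficients c_0, ..., c_5.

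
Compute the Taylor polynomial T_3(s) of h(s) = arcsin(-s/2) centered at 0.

-s^3/48 - s/2

h(0) = 0
h′(0) = -1/2
h′′(0) = 0
h′′′(0) = -1/8
The Taylor polynomial is Σ h^(k)(0)/k! · s^k.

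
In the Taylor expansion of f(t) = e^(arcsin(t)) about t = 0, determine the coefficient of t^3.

Substitute the inner expansion into the outer series and collect powers.
f(0) = 1
f′(0) = 1
f′′(0) = 1
f′′′(0) = 2
So c_3 = f′′′(0)/3! = 1/3.

1/3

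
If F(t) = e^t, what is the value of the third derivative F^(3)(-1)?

e^(-1)

Compute the successive derivatives at the expansion point and divide by k!.
From the series, [(t + 1)^3] F = e^(-1)/6; multiply by 3! = 6 to get e^(-1).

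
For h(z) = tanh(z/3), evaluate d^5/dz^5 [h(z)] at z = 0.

The coefficient of z^5 in the expansion is 2/3645, so h^(5)(0) = 5! * (2/3645) = 16/243.

16/243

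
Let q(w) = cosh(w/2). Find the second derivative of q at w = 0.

1/4

The coefficient of w^2 in the expansion is 1/8, so q′′(0) = 2! * (1/8) = 1/4.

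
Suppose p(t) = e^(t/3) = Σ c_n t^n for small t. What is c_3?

1/162

p(0) = 1
p′(0) = 1/3
p′′(0) = 1/9
p′′′(0) = 1/27
So c_3 = p′′′(0)/3! = 1/162.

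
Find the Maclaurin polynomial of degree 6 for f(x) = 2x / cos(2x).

Invert the denominator's series and multiply.
f(0) = 0
f′(0) = 2
f′′(0) = 0
f′′′(0) = 24
f^(4)(0) = 0
f^(5)(0) = 800
f^(6)(0) = 0

20*x^5/3 + 4*x^3 + 2*x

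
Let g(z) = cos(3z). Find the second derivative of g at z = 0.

-9

The coefficient of z^2 in the expansion is -9/2, so g′′(0) = 2! * (-9/2) = -9.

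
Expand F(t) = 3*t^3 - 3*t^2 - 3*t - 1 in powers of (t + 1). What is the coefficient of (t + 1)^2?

Use the known series and substitute for the argument.
So c_2 = F′′(-1)/2! = -12.

-12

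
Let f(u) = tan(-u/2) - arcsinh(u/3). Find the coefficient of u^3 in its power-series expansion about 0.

-23/648

Add the two expansions coefficient-wise.
So c_3 = f′′′(0)/3! = -23/648.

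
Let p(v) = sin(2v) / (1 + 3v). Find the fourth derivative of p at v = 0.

-1200

Take the Cauchy product of the two expansions.
The coefficient of v^4 in the expansion is -50, so p^(4)(0) = 4! * (-50) = -1200.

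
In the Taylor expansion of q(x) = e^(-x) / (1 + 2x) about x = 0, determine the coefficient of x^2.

13/2

Multiply the two series term by term and collect like powers.
q(0) = 1
q′(0) = -3
q′′(0) = 13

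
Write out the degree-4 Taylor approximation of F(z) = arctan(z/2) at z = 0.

Compute the successive derivatives at the expansion point and divide by k!.
[z^0] = 0;  [z^1] = 1/2;  [z^2] = 0;  [z^3] = -1/24;  [z^4] = 0.

-z^3/24 + z/2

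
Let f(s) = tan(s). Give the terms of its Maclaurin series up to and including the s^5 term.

f(0) = 0
f′(0) = 1
f′′(0) = 0
f′′′(0) = 2
f^(4)(0) = 0
f^(5)(0) = 16
Dividing each by k! gives the coefficients c_0, ..., c_5.

2*s^5/15 + s^3/3 + s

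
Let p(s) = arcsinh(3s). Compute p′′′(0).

-27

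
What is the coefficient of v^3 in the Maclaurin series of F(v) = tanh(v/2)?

F(0) = 0
F′(0) = 1/2
F′′(0) = 0
F′′′(0) = -1/4
So c_3 = F′′′(0)/3! = -1/24.

-1/24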